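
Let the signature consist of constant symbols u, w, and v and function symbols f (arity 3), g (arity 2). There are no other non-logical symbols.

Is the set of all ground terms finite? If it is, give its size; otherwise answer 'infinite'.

The signature has at least one function symbol (f, arity 3) and at least one constant (u).
Iterating f gives infinitely many distinct ground terms: u, f(u, u, u), f(f(u, u, u), f(u, u, u), f(u, u, u)), ...
So the Herbrand universe is infinite.

infinite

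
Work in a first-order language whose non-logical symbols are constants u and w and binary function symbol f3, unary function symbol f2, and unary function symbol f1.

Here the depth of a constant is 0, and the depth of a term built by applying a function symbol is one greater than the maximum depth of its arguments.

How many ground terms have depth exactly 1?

8

Let N_k = |{terms of depth ≤ k}|. Then N_0 = 2 and N_k = 2 + N_{k-1}^2 + N_{k-1} + N_{k-1} for k ≥ 1 (one summand per function symbol, arity giving the exponent).
N_0 = 2
N_1 = 2 + 2^2 + 2 + 2 = 10
Terms of depth exactly 1: N_1 − N_0 = 10 − 2 = 8.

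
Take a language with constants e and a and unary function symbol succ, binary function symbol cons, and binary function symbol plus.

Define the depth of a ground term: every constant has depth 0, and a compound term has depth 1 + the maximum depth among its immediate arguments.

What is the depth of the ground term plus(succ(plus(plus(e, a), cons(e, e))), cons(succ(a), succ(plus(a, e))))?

4

depth(plus(e, a)) = 1 + max(0, 0) = 1
depth(cons(e, e)) = 1 + max(0, 0) = 1
depth(plus(plus(e, a), cons(e, e))) = 1 + max(1, 1) = 2
depth(succ(plus(plus(e, a), cons(e, e)))) = 1 + depth(plus(plus(e, a), cons(e, e))) = 1 + 2 = 3
depth(succ(a)) = 1 + depth(a) = 1 + 0 = 1
depth(plus(a, e)) = 1 + max(0, 0) = 1
depth(succ(plus(a, e))) = 1 + depth(plus(a, e)) = 1 + 1 = 2
depth(cons(succ(a), succ(plus(a, e)))) = 1 + max(1, 2) = 3
depth(plus(succ(plus(plus(e, a), cons(e, e))), cons(succ(a), succ(plus(a, e))))) = 1 + max(3, 3) = 4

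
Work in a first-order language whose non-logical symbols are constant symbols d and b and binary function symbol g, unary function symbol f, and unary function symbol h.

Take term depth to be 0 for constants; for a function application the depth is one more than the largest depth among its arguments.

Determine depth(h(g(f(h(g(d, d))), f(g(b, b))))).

5

depth(g(d, d)) = 1 + max(0, 0) = 1
depth(h(g(d, d))) = 1 + depth(g(d, d)) = 1 + 1 = 2
depth(f(h(g(d, d)))) = 1 + depth(h(g(d, d))) = 1 + 2 = 3
depth(g(b, b)) = 1 + max(0, 0) = 1
depth(f(g(b, b))) = 1 + depth(g(b, b)) = 1 + 1 = 2
depth(g(f(h(g(d, d))), f(g(b, b)))) = 1 + max(3, 2) = 4
depth(h(g(f(h(g(d, d))), f(g(b, b))))) = 1 + depth(g(f(h(g(d, d))), f(g(b, b)))) = 1 + 4 = 5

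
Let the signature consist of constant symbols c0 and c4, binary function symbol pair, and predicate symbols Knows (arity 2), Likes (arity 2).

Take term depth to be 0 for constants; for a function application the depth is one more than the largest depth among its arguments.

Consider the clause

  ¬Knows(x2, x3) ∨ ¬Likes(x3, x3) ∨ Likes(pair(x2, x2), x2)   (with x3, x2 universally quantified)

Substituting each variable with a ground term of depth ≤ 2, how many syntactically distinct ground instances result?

1444

Ground terms of depth ≤ 2:
  Count level by level. With function symbols pair/2, the terms of depth ≤ k are the 2 constants together with each function applied to depth-≤(k−1) tuples, so N_k = 2 + N_{k-1}^2.
  N_0 = 2
  N_1 = 2 + 2^2 = 6
  N_2 = 2 + 6^2 = 38
So there are 38 ground terms available for substitution.
There are 2 variables to instantiate (x3, x2), each occurring in at least one literal, so different choices give different ground instances.
Number of ground instances = 38^2 = 1444.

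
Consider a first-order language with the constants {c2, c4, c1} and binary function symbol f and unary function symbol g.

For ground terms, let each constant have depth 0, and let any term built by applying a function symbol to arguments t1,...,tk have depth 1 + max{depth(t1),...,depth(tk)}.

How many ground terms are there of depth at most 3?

59295

If N_k denotes the number of depth-≤k ground terms, the 3 constants give N_0 = 3, and each function symbol of arity r contributes N_{k-1}^r new terms at level k: N_k = 3 + N_{k-1}^2 + N_{k-1}.
N_0 = 3
N_1 = 3 + 3^2 + 3 = 15
N_2 = 3 + 15^2 + 15 = 243
N_3 = 3 + 243^2 + 243 = 59295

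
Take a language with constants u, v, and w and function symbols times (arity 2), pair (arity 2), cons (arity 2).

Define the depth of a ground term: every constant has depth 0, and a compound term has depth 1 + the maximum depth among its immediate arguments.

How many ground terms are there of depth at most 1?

30

Count level by level. With function symbols times/2, pair/2, cons/2, the terms of depth ≤ k are the 3 constants together with each function applied to depth-≤(k−1) tuples, so N_k = 3 + N_{k-1}^2 + N_{k-1}^2 + N_{k-1}^2.
N_0 = 3
N_1 = 3 + 3^2 + 3^2 + 3^2 = 30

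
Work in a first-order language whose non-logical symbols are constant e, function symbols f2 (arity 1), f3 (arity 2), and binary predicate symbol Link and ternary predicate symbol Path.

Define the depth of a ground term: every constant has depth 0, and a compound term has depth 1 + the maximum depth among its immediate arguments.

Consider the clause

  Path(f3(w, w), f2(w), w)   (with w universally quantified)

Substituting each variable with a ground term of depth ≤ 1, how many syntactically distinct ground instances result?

3

Ground terms of depth ≤ 1:
  Count level by level. With function symbols f2/1, f3/2, the terms of depth ≤ k are the 1 constant together with each function applied to depth-≤(k−1) tuples, so N_k = 1 + N_{k-1} + N_{k-1}^2.
  N_0 = 1
  N_1 = 1 + 1 + 1^2 = 3
So there are 3 ground terms available for substitution.
The body mentions the single quantified variable w; since ground terms form a free algebra, no two substitutions collapse to the same formula.
Number of ground instances = 3.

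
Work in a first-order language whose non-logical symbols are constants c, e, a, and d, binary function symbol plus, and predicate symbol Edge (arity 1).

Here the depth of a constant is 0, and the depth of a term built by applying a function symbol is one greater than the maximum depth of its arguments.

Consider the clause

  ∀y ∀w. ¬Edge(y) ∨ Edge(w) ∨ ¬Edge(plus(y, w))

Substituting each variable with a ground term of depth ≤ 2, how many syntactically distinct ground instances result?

Ground terms of depth ≤ 2:
  Let N_k count ground terms of depth at most k. Each non-constant term of depth ≤ k is some function symbol applied to depth-≤(k−1) arguments, giving N_k = 4 + N_{k-1}^2.
  N_0 = 4
  N_1 = 4 + 4^2 = 20
  N_2 = 4 + 20^2 = 404
So there are 404 ground terms available for substitution.
Each of y, w ranges independently over the available ground terms, and distinct assignments produce distinct instances.
Number of ground instances = 404^2 = 163216.

163216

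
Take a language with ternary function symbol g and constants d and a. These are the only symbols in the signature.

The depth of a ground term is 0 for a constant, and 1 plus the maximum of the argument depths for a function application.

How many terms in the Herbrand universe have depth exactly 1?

Write N_k for the number of ground terms of depth ≤ k. A term of depth ≤ k is either a constant or a function symbol applied to arguments of depth ≤ k−1, so N_k = 2 + N_{k-1}^3.
N_0 = 2
N_1 = 2 + 2^3 = 10
Terms of depth exactly 1: N_1 − N_0 = 10 − 2 = 8.

8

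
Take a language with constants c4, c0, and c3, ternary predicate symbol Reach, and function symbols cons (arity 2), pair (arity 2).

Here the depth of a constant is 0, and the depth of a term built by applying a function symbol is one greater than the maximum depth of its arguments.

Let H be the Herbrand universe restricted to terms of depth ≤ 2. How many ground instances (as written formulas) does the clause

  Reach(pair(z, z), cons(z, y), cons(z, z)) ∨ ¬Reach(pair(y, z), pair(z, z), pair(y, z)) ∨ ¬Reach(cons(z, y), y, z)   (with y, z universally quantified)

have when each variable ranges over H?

Ground terms of depth ≤ 2:
  Let N_k count ground terms of depth at most k. Each non-constant term of depth ≤ k is some function symbol applied to depth-≤(k−1) arguments, giving N_k = 3 + N_{k-1}^2 + N_{k-1}^2.
  N_0 = 3
  N_1 = 3 + 3^2 + 3^2 = 21
  N_2 = 3 + 21^2 + 21^2 = 885
So there are 885 ground terms available for substitution.
Each of y, z ranges independently over the available ground terms, and distinct assignments produce distinct instances.
Number of ground instances = 885^2 = 783225.

783225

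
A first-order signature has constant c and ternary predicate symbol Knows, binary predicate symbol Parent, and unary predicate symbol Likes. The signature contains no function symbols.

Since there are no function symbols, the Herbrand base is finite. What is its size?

With no function symbols, the Herbrand universe is just the 1 constant.
Ground atoms per predicate: Knows: 1^3 = 1, Parent: 1^2 = 1, Likes: 1.
Herbrand base size = 1 + 1 + 1 = 3.

3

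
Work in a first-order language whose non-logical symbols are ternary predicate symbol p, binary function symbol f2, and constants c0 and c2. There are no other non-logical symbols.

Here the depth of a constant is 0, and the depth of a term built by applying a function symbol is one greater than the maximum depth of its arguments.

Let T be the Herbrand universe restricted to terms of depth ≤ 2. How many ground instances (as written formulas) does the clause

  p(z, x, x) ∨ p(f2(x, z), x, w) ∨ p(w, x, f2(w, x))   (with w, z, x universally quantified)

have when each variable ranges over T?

Ground terms of depth ≤ 2:
  Let N_k count ground terms of depth at most k. Each non-constant term of depth ≤ k is some function symbol applied to depth-≤(k−1) arguments, giving N_k = 2 + N_{k-1}^2.
  N_0 = 2
  N_1 = 2 + 2^2 = 6
  N_2 = 2 + 6^2 = 38
So there are 38 ground terms available for substitution.
There are 3 variables to instantiate (w, z, x), each occurring in at least one literal, so different choices give different ground instances.
Number of ground instances = 38^3 = 54872.

54872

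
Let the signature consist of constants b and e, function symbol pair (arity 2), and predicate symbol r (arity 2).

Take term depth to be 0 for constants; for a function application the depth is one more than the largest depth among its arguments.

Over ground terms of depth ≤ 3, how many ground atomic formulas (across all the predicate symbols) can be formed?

2090916

First count ground terms of depth ≤ 3.
If N_k denotes the number of depth-≤k ground terms, the 2 constants give N_0 = 2, and each function symbol of arity r contributes N_{k-1}^r new terms at level k: N_k = 2 + N_{k-1}^2.
N_0 = 2
N_1 = 2 + 2^2 = 6
N_2 = 2 + 6^2 = 38
N_3 = 2 + 38^2 = 1446
So |H| = 1446.
A ground atom is a predicate applied to a tuple of terms from H, so the count is the sum over predicates of |H|^arity:
  r: 1446^2 = 2090916
Total ground atoms: 2090916.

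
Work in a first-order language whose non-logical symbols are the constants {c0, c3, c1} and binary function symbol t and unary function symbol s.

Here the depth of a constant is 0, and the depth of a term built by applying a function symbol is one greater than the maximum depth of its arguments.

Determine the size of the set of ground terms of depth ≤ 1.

15

If N_k denotes the number of depth-≤k ground terms, the 3 constants give N_0 = 3, and each function symbol of arity r contributes N_{k-1}^r new terms at level k: N_k = 3 + N_{k-1}^2 + N_{k-1}.
N_0 = 3
N_1 = 3 + 3^2 + 3 = 15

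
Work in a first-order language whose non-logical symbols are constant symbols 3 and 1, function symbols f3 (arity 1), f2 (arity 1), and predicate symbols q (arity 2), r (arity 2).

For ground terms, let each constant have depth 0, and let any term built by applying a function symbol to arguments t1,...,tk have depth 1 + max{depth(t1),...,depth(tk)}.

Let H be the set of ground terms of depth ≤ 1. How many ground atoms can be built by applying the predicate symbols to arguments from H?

First count ground terms of depth ≤ 1.
If N_k denotes the number of depth-≤k ground terms, the 2 constants give N_0 = 2, and each function symbol of arity r contributes N_{k-1}^r new terms at level k: N_k = 2 + N_{k-1} + N_{k-1}.
N_0 = 2
N_1 = 2 + 2 + 2 = 6
Explicitly: 3, 1, f3(3), f3(1), f2(3), f2(1).
So |H| = 6.
For each predicate symbol, the number of ground atoms is |H| raised to its arity; summing:
  q: 6^2 = 36;  r: 6^2 = 36
Total ground atoms: 36 + 36 = 72.

72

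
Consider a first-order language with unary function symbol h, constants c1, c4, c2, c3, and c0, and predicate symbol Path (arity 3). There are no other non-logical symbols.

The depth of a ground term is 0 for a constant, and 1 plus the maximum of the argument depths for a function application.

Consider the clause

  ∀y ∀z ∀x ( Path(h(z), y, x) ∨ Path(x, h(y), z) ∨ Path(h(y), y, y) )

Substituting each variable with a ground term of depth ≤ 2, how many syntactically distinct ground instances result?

3375

Ground terms of depth ≤ 2:
  If N_k denotes the number of depth-≤k ground terms, the 5 constants give N_0 = 5, and each function symbol of arity r contributes N_{k-1}^r new terms at level k: N_k = 5 + N_{k-1}.
  N_0 = 5
  N_1 = 5 + 5 = 10
  N_2 = 5 + 10 = 15
So there are 15 ground terms available for substitution.
There are 3 variables to instantiate (y, z, x), each occurring in at least one literal, so different choices give different ground instances.
Number of ground instances = 15^3 = 3375.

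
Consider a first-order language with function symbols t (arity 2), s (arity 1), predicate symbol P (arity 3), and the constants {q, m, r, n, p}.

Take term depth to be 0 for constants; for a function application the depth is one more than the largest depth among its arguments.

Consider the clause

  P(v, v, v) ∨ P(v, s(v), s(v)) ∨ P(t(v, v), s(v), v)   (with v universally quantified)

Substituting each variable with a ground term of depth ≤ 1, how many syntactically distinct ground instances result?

Ground terms of depth ≤ 1:
  Write N_k for the number of ground terms of depth ≤ k. A term of depth ≤ k is either a constant or a function symbol applied to arguments of depth ≤ k−1, so N_k = 5 + N_{k-1}^2 + N_{k-1}.
  N_0 = 5
  N_1 = 5 + 5^2 + 5 = 35
So there are 35 ground terms available for substitution.
There is 1 variable to instantiate (v),  occurring in at least one literal, so different choices give different ground instances.
Number of ground instances = 35.

35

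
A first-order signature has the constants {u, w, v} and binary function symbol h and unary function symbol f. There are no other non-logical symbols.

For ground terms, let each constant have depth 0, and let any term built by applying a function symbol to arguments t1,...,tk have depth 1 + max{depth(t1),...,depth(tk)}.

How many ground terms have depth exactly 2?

Let N_k count ground terms of depth at most k. Each non-constant term of depth ≤ k is some function symbol applied to depth-≤(k−1) arguments, giving N_k = 3 + N_{k-1}^2 + N_{k-1}.
N_0 = 3
N_1 = 3 + 3^2 + 3 = 15
N_2 = 3 + 15^2 + 15 = 243
Terms of depth exactly 2: N_2 − N_1 = 243 − 15 = 228.

228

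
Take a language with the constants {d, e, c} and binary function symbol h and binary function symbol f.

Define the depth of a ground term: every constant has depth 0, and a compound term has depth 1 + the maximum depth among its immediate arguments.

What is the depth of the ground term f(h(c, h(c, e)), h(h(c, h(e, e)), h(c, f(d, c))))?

depth(h(c, e)) = 1 + max(0, 0) = 1
depth(h(c, h(c, e))) = 1 + max(0, 1) = 2
depth(h(e, e)) = 1 + max(0, 0) = 1
depth(h(c, h(e, e))) = 1 + max(0, 1) = 2
depth(f(d, c)) = 1 + max(0, 0) = 1
depth(h(c, f(d, c))) = 1 + max(0, 1) = 2
depth(h(h(c, h(e, e)), h(c, f(d, c)))) = 1 + max(2, 2) = 3
depth(f(h(c, h(c, e)), h(h(c, h(e, e)), h(c, f(d, c))))) = 1 + max(2, 3) = 4

4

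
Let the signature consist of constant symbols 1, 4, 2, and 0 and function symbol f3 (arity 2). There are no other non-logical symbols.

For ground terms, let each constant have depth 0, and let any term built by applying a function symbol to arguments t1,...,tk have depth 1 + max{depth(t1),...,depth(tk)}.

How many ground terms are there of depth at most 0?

If N_k denotes the number of depth-≤k ground terms, the 4 constants give N_0 = 4, and each function symbol of arity r contributes N_{k-1}^r new terms at level k: N_k = 4 + N_{k-1}^2.
N_0 = 4

4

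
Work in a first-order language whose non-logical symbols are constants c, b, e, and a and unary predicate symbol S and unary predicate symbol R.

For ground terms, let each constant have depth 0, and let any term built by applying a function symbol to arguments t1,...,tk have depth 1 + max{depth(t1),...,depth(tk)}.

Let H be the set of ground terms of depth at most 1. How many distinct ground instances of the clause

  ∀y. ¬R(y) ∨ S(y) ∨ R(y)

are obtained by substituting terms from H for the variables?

4

Ground terms of depth ≤ 1:
  With no function symbols every ground term is a constant, so there are exactly 4 ground terms at every depth bound.
  N_0 = 4
  N_1 = 4
  Explicitly: c, b, e, a.
So there are 4 ground terms available for substitution.
The variable y ranges independently over the available ground terms, and distinct assignments produce distinct instances.
Number of ground instances = 4.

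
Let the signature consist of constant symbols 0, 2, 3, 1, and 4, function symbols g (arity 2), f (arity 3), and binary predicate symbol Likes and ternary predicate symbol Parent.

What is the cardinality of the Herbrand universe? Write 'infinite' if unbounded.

infinite

The signature has at least one function symbol (g, arity 2) and at least one constant (0).
Iterating g gives infinitely many distinct ground terms: 0, g(0, 0), g(g(0, 0), g(0, 0)), ...
So the Herbrand universe is infinite.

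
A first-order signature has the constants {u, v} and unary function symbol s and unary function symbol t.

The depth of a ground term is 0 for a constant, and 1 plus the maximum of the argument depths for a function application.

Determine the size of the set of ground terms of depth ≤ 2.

14

Write N_k for the number of ground terms of depth ≤ k. A term of depth ≤ k is either a constant or a function symbol applied to arguments of depth ≤ k−1, so N_k = 2 + N_{k-1} + N_{k-1}.
N_0 = 2
N_1 = 2 + 2 + 2 = 6
N_2 = 2 + 6 + 6 = 14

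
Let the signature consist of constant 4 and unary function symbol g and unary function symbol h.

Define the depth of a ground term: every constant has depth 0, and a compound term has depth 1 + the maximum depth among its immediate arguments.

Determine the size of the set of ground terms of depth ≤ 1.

Let N_k count ground terms of depth at most k. Each non-constant term of depth ≤ k is some function symbol applied to depth-≤(k−1) arguments, giving N_k = 1 + N_{k-1} + N_{k-1}.
N_0 = 1
N_1 = 1 + 1 + 1 = 3

3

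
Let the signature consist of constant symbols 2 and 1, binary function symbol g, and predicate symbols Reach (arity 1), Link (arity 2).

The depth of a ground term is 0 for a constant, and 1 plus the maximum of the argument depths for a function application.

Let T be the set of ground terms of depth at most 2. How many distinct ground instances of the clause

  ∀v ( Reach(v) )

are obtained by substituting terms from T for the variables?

Ground terms of depth ≤ 2:
  Count level by level. With function symbols g/2, the terms of depth ≤ k are the 2 constants together with each function applied to depth-≤(k−1) tuples, so N_k = 2 + N_{k-1}^2.
  N_0 = 2
  N_1 = 2 + 2^2 = 6
  N_2 = 2 + 6^2 = 38
So there are 38 ground terms available for substitution.
The body mentions the single quantified variable v; since ground terms form a free algebra, no two substitutions collapse to the same formula.
Number of ground instances = 38.

38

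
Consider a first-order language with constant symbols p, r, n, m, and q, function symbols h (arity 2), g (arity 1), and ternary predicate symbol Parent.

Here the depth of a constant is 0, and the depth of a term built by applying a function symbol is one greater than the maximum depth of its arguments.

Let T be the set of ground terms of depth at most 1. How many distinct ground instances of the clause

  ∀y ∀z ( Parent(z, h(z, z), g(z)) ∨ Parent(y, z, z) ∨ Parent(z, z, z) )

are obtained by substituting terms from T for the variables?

1225

Ground terms of depth ≤ 1:
  Let N_k = |{terms of depth ≤ k}|. Then N_0 = 5 and N_k = 5 + N_{k-1}^2 + N_{k-1} for k ≥ 1 (one summand per function symbol, arity giving the exponent).
  N_0 = 5
  N_1 = 5 + 5^2 + 5 = 35
So there are 35 ground terms available for substitution.
Each of y, z ranges independently over the available ground terms, and distinct assignments produce distinct instances.
Number of ground instances = 35^2 = 1225.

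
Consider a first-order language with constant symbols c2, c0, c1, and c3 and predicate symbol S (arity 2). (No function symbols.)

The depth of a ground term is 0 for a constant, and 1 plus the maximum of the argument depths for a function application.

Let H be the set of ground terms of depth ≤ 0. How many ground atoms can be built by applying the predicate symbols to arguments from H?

First count ground terms of depth ≤ 0.
With no function symbols every ground term is a constant, so there are exactly 4 ground terms at every depth bound.
N_0 = 4
Explicitly: c2, c0, c1, c3.
So |H| = 4.
Each predicate of arity r yields |H|^r ground atoms (one per choice of an r-tuple from H):
  S: 4^2 = 16
Total ground atoms: 16.

16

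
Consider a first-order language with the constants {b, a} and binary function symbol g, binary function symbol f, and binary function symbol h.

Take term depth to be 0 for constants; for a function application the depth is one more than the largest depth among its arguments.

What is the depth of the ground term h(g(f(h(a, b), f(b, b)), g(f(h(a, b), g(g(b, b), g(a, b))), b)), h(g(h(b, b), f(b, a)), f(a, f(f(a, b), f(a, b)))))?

6

depth(h(a, b)) = 1 + max(0, 0) = 1
depth(f(b, b)) = 1 + max(0, 0) = 1
depth(f(h(a, b), f(b, b))) = 1 + max(1, 1) = 2
depth(g(b, b)) = 1 + max(0, 0) = 1
depth(g(a, b)) = 1 + max(0, 0) = 1
depth(g(g(b, b), g(a, b))) = 1 + max(1, 1) = 2
depth(f(h(a, b), g(g(b, b), g(a, b)))) = 1 + max(1, 2) = 3
depth(g(f(h(a, b), g(g(b, b), g(a, b))), b)) = 1 + max(3, 0) = 4
depth(g(f(h(a, b), f(b, b)), g(f(h(a, b), g(g(b, b), g(a, b))), b))) = 1 + max(2, 4) = 5
depth(h(b, b)) = 1 + max(0, 0) = 1
depth(f(b, a)) = 1 + max(0, 0) = 1
depth(g(h(b, b), f(b, a))) = 1 + max(1, 1) = 2
depth(f(a, b)) = 1 + max(0, 0) = 1
depth(f(f(a, b), f(a, b))) = 1 + max(1, 1) = 2
depth(f(a, f(f(a, b), f(a, b)))) = 1 + max(0, 2) = 3
depth(h(g(h(b, b), f(b, a)), f(a, f(f(a, b), f(a, b))))) = 1 + max(2, 3) = 4
depth(h(g(f(h(a, b), f(b, b)), g(f(h(a, b), g(g(b, b), g(a, b))), b)), h(g(h(b, b), f(b, a)), f(a, f(f(a, b), f(a, b)))))) = 1 + max(5, 4) = 6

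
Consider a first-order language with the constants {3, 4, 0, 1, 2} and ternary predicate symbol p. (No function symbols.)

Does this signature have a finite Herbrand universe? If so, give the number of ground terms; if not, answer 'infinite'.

There are no function symbols, so every ground term is one of the 5 constants.
The Herbrand universe is {3, 4, 0, 1, 2}, which is finite with 5 elements.

5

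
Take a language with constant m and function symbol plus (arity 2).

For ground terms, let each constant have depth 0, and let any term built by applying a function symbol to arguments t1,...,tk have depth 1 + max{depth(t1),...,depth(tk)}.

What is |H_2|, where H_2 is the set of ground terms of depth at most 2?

Count level by level. With function symbols plus/2, the terms of depth ≤ k are the 1 constant together with each function applied to depth-≤(k−1) tuples, so N_k = 1 + N_{k-1}^2.
N_0 = 1
N_1 = 1 + 1^2 = 2
N_2 = 1 + 2^2 = 5
Explicitly: m, plus(m, m), plus(m, plus(m, m)), plus(plus(m, m), m), plus(plus(m, m), plus(m, m)).

5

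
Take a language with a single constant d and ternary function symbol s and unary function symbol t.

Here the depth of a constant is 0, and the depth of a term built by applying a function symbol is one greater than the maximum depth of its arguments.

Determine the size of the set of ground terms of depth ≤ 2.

If N_k denotes the number of depth-≤k ground terms, the 1 constant gives N_0 = 1, and each function symbol of arity r contributes N_{k-1}^r new terms at level k: N_k = 1 + N_{k-1}^3 + N_{k-1}.
N_0 = 1
N_1 = 1 + 1^3 + 1 = 3
N_2 = 1 + 3^3 + 3 = 31

31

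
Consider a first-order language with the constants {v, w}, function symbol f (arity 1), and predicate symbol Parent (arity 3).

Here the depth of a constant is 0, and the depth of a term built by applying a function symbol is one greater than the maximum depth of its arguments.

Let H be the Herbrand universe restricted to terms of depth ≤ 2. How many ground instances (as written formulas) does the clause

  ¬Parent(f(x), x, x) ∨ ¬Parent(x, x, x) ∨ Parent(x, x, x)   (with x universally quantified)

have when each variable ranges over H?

Ground terms of depth ≤ 2:
  Let N_k = |{terms of depth ≤ k}|. Then N_0 = 2 and N_k = 2 + N_{k-1} for k ≥ 1 (one summand per function symbol, arity giving the exponent).
  N_0 = 2
  N_1 = 2 + 2 = 4
  N_2 = 2 + 4 = 6
So there are 6 ground terms available for substitution.
The variable x ranges independently over the available ground terms, and distinct assignments produce distinct instances.
Number of ground instances = 6.

6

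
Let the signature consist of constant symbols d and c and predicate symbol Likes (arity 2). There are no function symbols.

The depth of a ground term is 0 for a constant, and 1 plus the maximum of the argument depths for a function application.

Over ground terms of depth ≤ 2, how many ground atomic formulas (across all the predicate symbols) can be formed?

First count ground terms of depth ≤ 2.
With no function symbols every ground term is a constant, so there are exactly 2 ground terms at every depth bound.
N_0 = 2
N_1 = 2
N_2 = 2
So |H| = 2.
Ground atoms are formed by filling each argument slot of a predicate with a term from H, so an r-ary predicate gives |H|^r atoms:
  Likes: 2^2 = 4
Total ground atoms: 4.

4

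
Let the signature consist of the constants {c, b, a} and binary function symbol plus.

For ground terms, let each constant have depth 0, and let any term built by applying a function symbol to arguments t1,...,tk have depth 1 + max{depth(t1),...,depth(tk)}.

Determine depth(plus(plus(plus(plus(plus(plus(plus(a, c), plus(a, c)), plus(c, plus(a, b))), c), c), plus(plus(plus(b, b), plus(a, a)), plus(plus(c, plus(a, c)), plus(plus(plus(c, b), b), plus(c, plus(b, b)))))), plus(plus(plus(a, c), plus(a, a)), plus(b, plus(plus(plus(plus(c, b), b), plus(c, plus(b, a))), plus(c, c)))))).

depth(plus(a, c)) = 1 + max(0, 0) = 1
depth(plus(plus(a, c), plus(a, c))) = 1 + max(1, 1) = 2
depth(plus(a, b)) = 1 + max(0, 0) = 1
depth(plus(c, plus(a, b))) = 1 + max(0, 1) = 2
depth(plus(plus(plus(a, c), plus(a, c)), plus(c, plus(a, b)))) = 1 + max(2, 2) = 3
depth(plus(plus(plus(plus(a, c), plus(a, c)), plus(c, plus(a, b))), c)) = 1 + max(3, 0) = 4
depth(plus(plus(plus(plus(plus(a, c), plus(a, c)), plus(c, plus(a, b))), c), c)) = 1 + max(4, 0) = 5
depth(plus(b, b)) = 1 + max(0, 0) = 1
depth(plus(a, a)) = 1 + max(0, 0) = 1
depth(plus(plus(b, b), plus(a, a))) = 1 + max(1, 1) = 2
depth(plus(c, plus(a, c))) = 1 + max(0, 1) = 2
depth(plus(c, b)) = 1 + max(0, 0) = 1
depth(plus(plus(c, b), b)) = 1 + max(1, 0) = 2
depth(plus(c, plus(b, b))) = 1 + max(0, 1) = 2
depth(plus(plus(plus(c, b), b), plus(c, plus(b, b)))) = 1 + max(2, 2) = 3
depth(plus(plus(c, plus(a, c)), plus(plus(plus(c, b), b), plus(c, plus(b, b))))) = 1 + max(2, 3) = 4
depth(plus(plus(plus(b, b), plus(a, a)), plus(plus(c, plus(a, c)), plus(plus(plus(c, b), b), plus(c, plus(b, b)))))) = 1 + max(2, 4) = 5
depth(plus(plus(plus(plus(plus(plus(a, c), plus(a, c)), plus(c, plus(a, b))), c), c), plus(plus(plus(b, b), plus(a, a)), plus(plus(c, plus(a, c)), plus(plus(plus(c, b), b), plus(c, plus(b, b))))))) = 1 + max(5, 5) = 6
depth(plus(plus(a, c), plus(a, a))) = 1 + max(1, 1) = 2
depth(plus(b, a)) = 1 + max(0, 0) = 1
depth(plus(c, plus(b, a))) = 1 + max(0, 1) = 2
depth(plus(plus(plus(c, b), b), plus(c, plus(b, a)))) = 1 + max(2, 2) = 3
depth(plus(c, c)) = 1 + max(0, 0) = 1
depth(plus(plus(plus(plus(c, b), b), plus(c, plus(b, a))), plus(c, c))) = 1 + max(3, 1) = 4
depth(plus(b, plus(plus(plus(plus(c, b), b), plus(c, plus(b, a))), plus(c, c)))) = 1 + max(0, 4) = 5
depth(plus(plus(plus(a, c), plus(a, a)), plus(b, plus(plus(plus(plus(c, b), b), plus(c, plus(b, a))), plus(c, c))))) = 1 + max(2, 5) = 6
depth(plus(plus(plus(plus(plus(plus(plus(a, c), plus(a, c)), plus(c, plus(a, b))), c), c), plus(plus(plus(b, b), plus(a, a)), plus(plus(c, plus(a, c)), plus(plus(plus(c, b), b), plus(c, plus(b, b)))))), plus(plus(plus(a, c), plus(a, a)), plus(b, plus(plus(plus(plus(c, b), b), plus(c, plus(b, a))), plus(c, c)))))) = 1 + max(6, 6) = 7

7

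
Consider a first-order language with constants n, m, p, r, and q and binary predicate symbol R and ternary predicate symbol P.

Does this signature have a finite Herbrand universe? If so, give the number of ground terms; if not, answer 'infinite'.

There are no function symbols, so every ground term is one of the 5 constants.
The Herbrand universe is {n, m, p, r, q}, which is finite with 5 elements.

5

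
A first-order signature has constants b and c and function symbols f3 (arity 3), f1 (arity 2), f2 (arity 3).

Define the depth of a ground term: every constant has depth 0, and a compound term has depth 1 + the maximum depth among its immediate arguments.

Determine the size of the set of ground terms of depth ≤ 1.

Let N_k count ground terms of depth at most k. Each non-constant term of depth ≤ k is some function symbol applied to depth-≤(k−1) arguments, giving N_k = 2 + N_{k-1}^3 + N_{k-1}^2 + N_{k-1}^3.
N_0 = 2
N_1 = 2 + 2^3 + 2^2 + 2^3 = 22

22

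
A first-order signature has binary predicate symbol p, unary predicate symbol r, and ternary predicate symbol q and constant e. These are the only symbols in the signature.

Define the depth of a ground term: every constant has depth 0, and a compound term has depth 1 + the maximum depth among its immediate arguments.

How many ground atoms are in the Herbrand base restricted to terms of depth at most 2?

First count ground terms of depth ≤ 2.
With no function symbols every ground term is a constant, so there is exactly 1 ground term at every depth bound.
N_0 = 1
N_1 = 1
N_2 = 1
Explicitly: e.
So |H| = 1.
For each predicate symbol, the number of ground atoms is |H| raised to its arity; summing:
  p: 1^2 = 1;  r: 1;  q: 1^3 = 1
Total ground atoms: 1 + 1 + 1 = 3.

3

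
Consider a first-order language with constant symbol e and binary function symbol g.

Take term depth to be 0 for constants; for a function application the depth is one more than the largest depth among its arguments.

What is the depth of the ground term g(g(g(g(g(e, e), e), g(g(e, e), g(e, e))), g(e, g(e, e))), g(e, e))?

depth(g(e, e)) = 1 + max(0, 0) = 1
depth(g(g(e, e), e)) = 1 + max(1, 0) = 2
depth(g(g(e, e), g(e, e))) = 1 + max(1, 1) = 2
depth(g(g(g(e, e), e), g(g(e, e), g(e, e)))) = 1 + max(2, 2) = 3
depth(g(e, g(e, e))) = 1 + max(0, 1) = 2
depth(g(g(g(g(e, e), e), g(g(e, e), g(e, e))), g(e, g(e, e)))) = 1 + max(3, 2) = 4
depth(g(g(g(g(g(e, e), e), g(g(e, e), g(e, e))), g(e, g(e, e))), g(e, e))) = 1 + max(4, 1) = 5

5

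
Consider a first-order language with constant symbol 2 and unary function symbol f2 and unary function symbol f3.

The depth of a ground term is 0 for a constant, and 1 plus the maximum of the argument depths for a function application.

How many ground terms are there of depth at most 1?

Let N_k = |{terms of depth ≤ k}|. Then N_0 = 1 and N_k = 1 + N_{k-1} + N_{k-1} for k ≥ 1 (one summand per function symbol, arity giving the exponent).
N_0 = 1
N_1 = 1 + 1 + 1 = 3
Explicitly: 2, f2(2), f3(2).

3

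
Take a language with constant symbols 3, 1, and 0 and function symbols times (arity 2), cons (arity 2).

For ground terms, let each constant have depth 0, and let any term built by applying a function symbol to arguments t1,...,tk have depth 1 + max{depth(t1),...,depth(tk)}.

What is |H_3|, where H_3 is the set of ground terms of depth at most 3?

Let N_k count ground terms of depth at most k. Each non-constant term of depth ≤ k is some function symbol applied to depth-≤(k−1) arguments, giving N_k = 3 + N_{k-1}^2 + N_{k-1}^2.
N_0 = 3
N_1 = 3 + 3^2 + 3^2 = 21
N_2 = 3 + 21^2 + 21^2 = 885
N_3 = 3 + 885^2 + 885^2 = 1566453

1566453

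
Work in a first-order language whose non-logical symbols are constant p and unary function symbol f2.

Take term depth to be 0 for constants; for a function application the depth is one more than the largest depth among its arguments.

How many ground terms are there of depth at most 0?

Let N_k = |{terms of depth ≤ k}|. Then N_0 = 1 and N_k = 1 + N_{k-1} for k ≥ 1 (one summand per function symbol, arity giving the exponent).
N_0 = 1
Explicitly: p.

1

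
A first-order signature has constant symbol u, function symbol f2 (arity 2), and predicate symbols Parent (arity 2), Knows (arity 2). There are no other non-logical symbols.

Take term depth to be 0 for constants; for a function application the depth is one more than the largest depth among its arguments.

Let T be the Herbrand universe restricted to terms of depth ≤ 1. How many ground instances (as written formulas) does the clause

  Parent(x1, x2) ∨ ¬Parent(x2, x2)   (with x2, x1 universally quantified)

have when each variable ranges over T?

Ground terms of depth ≤ 1:
  Let N_k count ground terms of depth at most k. Each non-constant term of depth ≤ k is some function symbol applied to depth-≤(k−1) arguments, giving N_k = 1 + N_{k-1}^2.
  N_0 = 1
  N_1 = 1 + 1^2 = 2
  Explicitly: u, f2(u, u).
So there are 2 ground terms available for substitution.
The body mentions every one of the 2 quantified variables; since ground terms form a free algebra, no two substitutions collapse to the same formula.
Number of ground instances = 2^2 = 4.

4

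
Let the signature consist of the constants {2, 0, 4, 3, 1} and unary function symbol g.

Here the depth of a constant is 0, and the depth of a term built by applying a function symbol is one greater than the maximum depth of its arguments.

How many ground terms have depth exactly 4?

Write N_k for the number of ground terms of depth ≤ k. A term of depth ≤ k is either a constant or a function symbol applied to arguments of depth ≤ k−1, so N_k = 5 + N_{k-1}.
N_0 = 5
N_1 = 5 + 5 = 10
N_2 = 5 + 10 = 15
N_3 = 5 + 15 = 20
N_4 = 5 + 20 = 25
Terms of depth exactly 4: N_4 − N_3 = 25 − 20 = 5.

5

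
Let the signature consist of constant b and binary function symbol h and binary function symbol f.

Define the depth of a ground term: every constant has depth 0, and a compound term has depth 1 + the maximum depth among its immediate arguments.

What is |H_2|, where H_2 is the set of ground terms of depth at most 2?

If N_k denotes the number of depth-≤k ground terms, the 1 constant gives N_0 = 1, and each function symbol of arity r contributes N_{k-1}^r new terms at level k: N_k = 1 + N_{k-1}^2 + N_{k-1}^2.
N_0 = 1
N_1 = 1 + 1^2 + 1^2 = 3
N_2 = 1 + 3^2 + 3^2 = 19

19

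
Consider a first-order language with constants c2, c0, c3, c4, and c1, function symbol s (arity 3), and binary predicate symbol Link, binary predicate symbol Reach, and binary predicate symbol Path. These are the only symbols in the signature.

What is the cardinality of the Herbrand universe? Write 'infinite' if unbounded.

infinite

The signature has at least one function symbol (s, arity 3) and at least one constant (c2).
Iterating s gives infinitely many distinct ground terms: c2, s(c2, c2, c2), s(s(c2, c2, c2), s(c2, c2, c2), s(c2, c2, c2)), ...
So the Herbrand universe is infinite.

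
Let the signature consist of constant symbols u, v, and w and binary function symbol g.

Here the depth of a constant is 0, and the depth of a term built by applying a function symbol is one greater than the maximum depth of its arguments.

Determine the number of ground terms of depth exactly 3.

21465

Write N_k for the number of ground terms of depth ≤ k. A term of depth ≤ k is either a constant or a function symbol applied to arguments of depth ≤ k−1, so N_k = 3 + N_{k-1}^2.
N_0 = 3
N_1 = 3 + 3^2 = 12
N_2 = 3 + 12^2 = 147
N_3 = 3 + 147^2 = 21612
Terms of depth exactly 3: N_3 − N_2 = 21612 − 147 = 21465.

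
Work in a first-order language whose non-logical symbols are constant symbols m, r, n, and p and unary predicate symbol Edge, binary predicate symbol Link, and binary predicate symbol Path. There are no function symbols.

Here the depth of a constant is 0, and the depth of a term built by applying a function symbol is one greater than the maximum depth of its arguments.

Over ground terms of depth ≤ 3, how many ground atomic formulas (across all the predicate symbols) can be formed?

36

First count ground terms of depth ≤ 3.
With no function symbols every ground term is a constant, so there are exactly 4 ground terms at every depth bound.
N_0 = 4
N_1 = 4
N_2 = 4
N_3 = 4
Explicitly: m, r, n, p.
So |H| = 4.
A ground atom is a predicate applied to a tuple of terms from H, so the count is the sum over predicates of |H|^arity:
  Edge: 4;  Link: 4^2 = 16;  Path: 4^2 = 16
Total ground atoms: 4 + 16 + 16 = 36.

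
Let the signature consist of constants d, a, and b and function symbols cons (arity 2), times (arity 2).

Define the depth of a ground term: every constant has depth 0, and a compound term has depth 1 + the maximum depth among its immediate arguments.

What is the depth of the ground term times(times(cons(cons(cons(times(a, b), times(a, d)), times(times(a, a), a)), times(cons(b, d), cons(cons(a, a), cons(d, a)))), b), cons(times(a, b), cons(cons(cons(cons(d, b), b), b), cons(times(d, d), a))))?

6

depth(times(a, b)) = 1 + max(0, 0) = 1
depth(times(a, d)) = 1 + max(0, 0) = 1
depth(cons(times(a, b), times(a, d))) = 1 + max(1, 1) = 2
depth(times(a, a)) = 1 + max(0, 0) = 1
depth(times(times(a, a), a)) = 1 + max(1, 0) = 2
depth(cons(cons(times(a, b), times(a, d)), times(times(a, a), a))) = 1 + max(2, 2) = 3
depth(cons(b, d)) = 1 + max(0, 0) = 1
depth(cons(a, a)) = 1 + max(0, 0) = 1
depth(cons(d, a)) = 1 + max(0, 0) = 1
depth(cons(cons(a, a), cons(d, a))) = 1 + max(1, 1) = 2
depth(times(cons(b, d), cons(cons(a, a), cons(d, a)))) = 1 + max(1, 2) = 3
depth(cons(cons(cons(times(a, b), times(a, d)), times(times(a, a), a)), times(cons(b, d), cons(cons(a, a), cons(d, a))))) = 1 + max(3, 3) = 4
depth(times(cons(cons(cons(times(a, b), times(a, d)), times(times(a, a), a)), times(cons(b, d), cons(cons(a, a), cons(d, a)))), b)) = 1 + max(4, 0) = 5
depth(cons(d, b)) = 1 + max(0, 0) = 1
depth(cons(cons(d, b), b)) = 1 + max(1, 0) = 2
depth(cons(cons(cons(d, b), b), b)) = 1 + max(2, 0) = 3
depth(times(d, d)) = 1 + max(0, 0) = 1
depth(cons(times(d, d), a)) = 1 + max(1, 0) = 2
depth(cons(cons(cons(cons(d, b), b), b), cons(times(d, d), a))) = 1 + max(3, 2) = 4
depth(cons(times(a, b), cons(cons(cons(cons(d, b), b), b), cons(times(d, d), a)))) = 1 + max(1, 4) = 5
depth(times(times(cons(cons(cons(times(a, b), times(a, d)), times(times(a, a), a)), times(cons(b, d), cons(cons(a, a), cons(d, a)))), b), cons(times(a, b), cons(cons(cons(cons(d, b), b), b), cons(times(d, d), a))))) = 1 + max(5, 5) = 6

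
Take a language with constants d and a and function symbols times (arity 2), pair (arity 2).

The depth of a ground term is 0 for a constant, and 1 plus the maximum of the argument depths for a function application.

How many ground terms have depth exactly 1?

8

Let N_k = |{terms of depth ≤ k}|. Then N_0 = 2 and N_k = 2 + N_{k-1}^2 + N_{k-1}^2 for k ≥ 1 (one summand per function symbol, arity giving the exponent).
N_0 = 2
N_1 = 2 + 2^2 + 2^2 = 10
Terms of depth exactly 1: N_1 − N_0 = 10 − 2 = 8.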